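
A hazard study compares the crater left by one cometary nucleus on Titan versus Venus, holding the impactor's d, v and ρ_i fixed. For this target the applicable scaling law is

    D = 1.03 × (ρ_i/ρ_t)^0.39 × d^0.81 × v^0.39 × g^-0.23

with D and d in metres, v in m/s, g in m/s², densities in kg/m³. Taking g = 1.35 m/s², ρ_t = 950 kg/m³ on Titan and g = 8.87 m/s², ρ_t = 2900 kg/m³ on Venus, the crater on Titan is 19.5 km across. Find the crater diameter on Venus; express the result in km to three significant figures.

D ≈ 8.18 km

The impactor-only factors (d, v, ρ_i) cancel in the ratio, leaving D_Venus/D_Titan = (g_Venus/g_Titan)^-0.23 · (ρ_t,Titan/ρ_t,Venus)^0.39.
(8.87/1.35)^-0.23 = 6.570^-0.23 = 0.6486
(950/2900)^0.39 = 0.3276^0.39 = 0.6471
Ratio = 0.6486 × 0.6471 = 0.4197
D_Venus = 0.4197 × 19.5 km = 8.18 km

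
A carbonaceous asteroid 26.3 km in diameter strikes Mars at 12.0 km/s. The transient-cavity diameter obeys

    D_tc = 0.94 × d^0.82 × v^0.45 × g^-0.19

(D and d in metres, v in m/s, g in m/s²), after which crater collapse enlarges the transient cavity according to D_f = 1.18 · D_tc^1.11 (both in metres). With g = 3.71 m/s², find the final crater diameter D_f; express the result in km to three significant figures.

In SI: d = 26300 m, v = 12000 m/s.
d^0.82 = 26300^0.82 = 4211
v^0.45 = 12000^0.45 = 68.49
g^-0.19 = 3.71^-0.19 = 0.7795
D_tc = 0.94 × 4211 × 68.49 × 0.7795 = 2.113 × 10^5 m
D_f = 1.18 × (2.113 × 10^5)^1.11 = 9.606 × 10^5 m
     = 960.6 km

D_f ≈ 961 km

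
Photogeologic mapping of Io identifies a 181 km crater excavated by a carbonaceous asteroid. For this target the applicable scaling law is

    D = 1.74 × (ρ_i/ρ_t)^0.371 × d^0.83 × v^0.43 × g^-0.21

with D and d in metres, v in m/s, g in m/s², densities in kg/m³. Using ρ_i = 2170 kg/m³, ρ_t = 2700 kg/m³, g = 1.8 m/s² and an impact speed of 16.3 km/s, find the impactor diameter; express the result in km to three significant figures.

d ≈ 9.32 km

Rearranging for d: d = [D / (1.74 · (2170/2700)^0.371 · 16300^0.43 · 1.8^-0.21)]^(1/0.83).
D = 181000 m.
(2170/2700)^0.371 = 0.9221
16300^0.43 = 64.75
1.8^-0.21 = 0.8839
Denominator = 1.74 × 0.9221 × 64.75 × 0.8839 = 91.83
D / 91.83 = 181000 / 91.83 = 1971
d = 1971^(1/0.83) = 1971^1.2048 = 9320 m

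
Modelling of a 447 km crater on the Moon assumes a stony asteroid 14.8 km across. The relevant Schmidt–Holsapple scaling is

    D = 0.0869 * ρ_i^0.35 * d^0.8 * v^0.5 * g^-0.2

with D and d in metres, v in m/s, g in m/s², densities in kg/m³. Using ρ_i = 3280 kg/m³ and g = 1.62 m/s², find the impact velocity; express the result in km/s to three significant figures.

Rearranging for v: v = [D / (0.0869 · 3280^0.35 · 14800^0.8 · 1.62^-0.2)]^(1/0.5).
D = 447000 m.
3280^0.35 = 17.00
14800^0.8 = 2169
1.62^-0.2 = 0.9080
Denominator = 0.0869 × 17.00 × 2169 × 0.9080 = 2909
D / 2909 = 447000 / 2909 = 153.7
v = 153.7^(1/0.5) = 153.7^2 = 23624 m/s

v ≈ 23.6 km/s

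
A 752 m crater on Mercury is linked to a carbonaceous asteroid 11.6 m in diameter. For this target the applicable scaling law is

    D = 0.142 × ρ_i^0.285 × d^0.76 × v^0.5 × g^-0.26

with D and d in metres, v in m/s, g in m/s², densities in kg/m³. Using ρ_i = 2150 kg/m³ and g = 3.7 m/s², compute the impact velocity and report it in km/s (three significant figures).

Rearranging for v: v = [D / (0.142 · 2150^0.285 · 11.6^0.76 · 3.7^-0.26)]^(1/0.5).
2150^0.285 = 8.907
11.6^0.76 = 6.442
3.7^-0.26 = 0.7117
Denominator = 0.142 × 8.907 × 6.442 × 0.7117 = 5.799
D / 5.799 = 752 / 5.799 = 129.7
v = 129.7^(1/0.5) = 129.7^2 = 16822 m/s

v ≈ 16.8 km/s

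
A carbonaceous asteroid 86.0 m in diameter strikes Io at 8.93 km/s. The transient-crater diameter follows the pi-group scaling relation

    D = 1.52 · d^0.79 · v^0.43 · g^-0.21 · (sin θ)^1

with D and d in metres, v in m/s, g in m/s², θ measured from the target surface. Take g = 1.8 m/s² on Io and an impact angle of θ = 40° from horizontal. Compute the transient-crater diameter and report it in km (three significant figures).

In SI units: v = 8930 m/s.
d^0.79 = 86^0.79 = 33.75
v^0.43 = 8930^0.43 = 49.99
g^-0.21 = 1.8^-0.21 = 0.8839
(sin 40°)^1 = 0.6428^1 = 0.6428
D = 1.52 × 33.75 × 49.99 × 0.8839 × 0.6428 = 1457 m
   = 1.457 km

D ≈ 1.46 km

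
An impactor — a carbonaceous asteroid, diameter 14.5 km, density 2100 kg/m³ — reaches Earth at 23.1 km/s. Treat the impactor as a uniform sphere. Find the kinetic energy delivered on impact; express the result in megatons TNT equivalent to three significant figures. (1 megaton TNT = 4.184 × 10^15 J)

E ≈ 2.14 × 10^8 Mt TNT

d = 14500 m; v = 23100 m/s.
Mass m = (π/6) ρ d³ = (π/6) × 2100 × (14500)³ = 3.352 × 10^15 kg
E = ½ m v² = 0.5 × 3.352 × 10^15 × (23100)² = 8.943 × 10^23 J
   = 8.943 × 10^23 / 4.184×10^15 = 2.137 × 10^8 Mt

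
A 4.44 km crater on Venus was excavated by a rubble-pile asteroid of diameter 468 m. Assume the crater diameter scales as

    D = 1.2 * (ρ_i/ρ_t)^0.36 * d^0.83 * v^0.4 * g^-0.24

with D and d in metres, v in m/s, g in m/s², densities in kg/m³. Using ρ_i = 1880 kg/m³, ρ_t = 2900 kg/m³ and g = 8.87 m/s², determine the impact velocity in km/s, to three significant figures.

v ≈ 13.1 km/s

Rearranging for v: v = [D / (1.2 · (1880/2900)^0.36 · 468^0.83 · 8.87^-0.24)]^(1/0.4).
D = 4440 m.
(1880/2900)^0.36 = 0.8555
468^0.83 = 164.6
8.87^-0.24 = 0.5922
Denominator = 1.2 × 0.8555 × 164.6 × 0.5922 = 100.1
D / 100.1 = 4440 / 100.1 = 44.36
v = 44.36^(1/0.4) = 44.36^2.5 = 13106 m/s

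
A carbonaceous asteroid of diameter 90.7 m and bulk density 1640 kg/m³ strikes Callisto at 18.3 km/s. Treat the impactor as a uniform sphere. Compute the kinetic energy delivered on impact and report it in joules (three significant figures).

E ≈ 1.07 × 10^17 J

v = 18300 m/s.
Mass m = (π/6) ρ d³ = (π/6) × 1640 × (90.7)³ = 6.407 × 10^8 kg
E = ½ m v² = 0.5 × 6.407 × 10^8 × (18300)² = 1.073 × 10^17 J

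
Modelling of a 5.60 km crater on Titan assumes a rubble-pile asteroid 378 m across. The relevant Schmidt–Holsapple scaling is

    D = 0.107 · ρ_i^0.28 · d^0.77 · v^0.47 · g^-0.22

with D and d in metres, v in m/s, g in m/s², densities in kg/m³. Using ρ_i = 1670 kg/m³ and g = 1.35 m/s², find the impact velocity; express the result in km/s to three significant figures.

Rearranging for v: v = [D / (0.107 · 1670^0.28 · 378^0.77 · 1.35^-0.22)]^(1/0.47).
D = 5600 m.
1670^0.28 = 7.987
378^0.77 = 96.53
1.35^-0.22 = 0.9361
Denominator = 0.107 × 7.987 × 96.53 × 0.9361 = 77.22
D / 77.22 = 5600 / 77.22 = 72.52
v = 72.52^(1/0.47) = 72.52^2.1277 = 9089 m/s

v ≈ 9.09 km/s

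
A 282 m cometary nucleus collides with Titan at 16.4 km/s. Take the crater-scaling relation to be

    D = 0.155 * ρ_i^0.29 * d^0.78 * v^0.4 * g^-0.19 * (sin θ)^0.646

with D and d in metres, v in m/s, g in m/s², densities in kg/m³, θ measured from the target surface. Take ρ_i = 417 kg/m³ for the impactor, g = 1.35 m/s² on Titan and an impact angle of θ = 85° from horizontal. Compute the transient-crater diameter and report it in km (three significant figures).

In SI units: v = 16400 m/s.
ρ_i^0.29 = 417^0.29 = 5.752
d^0.78 = 282^0.78 = 81.51
v^0.4 = 16400^0.4 = 48.52
g^-0.19 = 1.35^-0.19 = 0.9446
(sin 85°)^0.646 = 0.9962^0.646 = 0.9975
D = 0.155 × 5.752 × 81.51 × 48.52 × 0.9446 × 0.9975 = 3322 m
   = 3.322 km

D ≈ 3.32 km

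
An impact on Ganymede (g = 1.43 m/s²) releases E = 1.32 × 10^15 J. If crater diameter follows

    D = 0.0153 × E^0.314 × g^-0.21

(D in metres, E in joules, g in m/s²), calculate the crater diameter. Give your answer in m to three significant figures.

E^0.314 = (1.32 × 10^15)^0.314 = 5.596 × 10^4
g^-0.21 = 1.43^-0.21 = 0.9276
D = 0.0153 × 5.596 × 10^4 × 0.9276 = 794.2 m

D ≈ 794 m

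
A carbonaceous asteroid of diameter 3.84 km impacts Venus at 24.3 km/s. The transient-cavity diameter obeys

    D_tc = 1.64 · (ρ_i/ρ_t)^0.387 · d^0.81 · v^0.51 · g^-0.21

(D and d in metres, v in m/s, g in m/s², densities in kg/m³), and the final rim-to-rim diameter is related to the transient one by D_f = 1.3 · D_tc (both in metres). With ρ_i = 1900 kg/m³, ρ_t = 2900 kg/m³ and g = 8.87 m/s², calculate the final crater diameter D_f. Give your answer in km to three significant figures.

D_f ≈ 158 km

In SI: d = 3840 m, v = 24300 m/s.
(ρ_i/ρ_t)^0.387 = (1900/2900)^0.387 = 0.8490
d^0.81 = 3840^0.81 = 800.4
v^0.51 = 24300^0.51 = 172.4
g^-0.21 = 8.87^-0.21 = 0.6323
D_tc = 1.64 × 0.8490 × 800.4 × 172.4 × 0.6323 = 1.215 × 10^5 m
D_f = 1.3 × 1.215 × 10^5 = 1.579 × 10^5 m
     = 157.9 km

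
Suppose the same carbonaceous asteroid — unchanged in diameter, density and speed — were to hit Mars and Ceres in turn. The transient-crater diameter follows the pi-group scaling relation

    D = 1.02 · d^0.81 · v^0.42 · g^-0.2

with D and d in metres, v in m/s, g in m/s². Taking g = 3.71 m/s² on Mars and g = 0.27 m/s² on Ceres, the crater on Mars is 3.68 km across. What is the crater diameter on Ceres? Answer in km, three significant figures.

All impactor-dependent factors cancel in the ratio, leaving D_Ceres/D_Mars = (g_Ceres/g_Mars)^-0.2.
(0.27/3.71)^-0.2 = 0.07278^-0.2 = 1.689
D_Ceres = 1.689 × 3.68 km = 6.22 km

D ≈ 6.22 km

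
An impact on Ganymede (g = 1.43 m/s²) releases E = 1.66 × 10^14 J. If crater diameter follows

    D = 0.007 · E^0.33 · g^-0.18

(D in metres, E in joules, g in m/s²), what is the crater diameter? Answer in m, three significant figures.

D ≈ 323 m

E^0.33 = (1.66 × 10^14)^0.33 = 4.928 × 10^4
g^-0.18 = 1.43^-0.18 = 0.9376
D = 0.007 × 4.928 × 10^4 × 0.9376 = 323.4 m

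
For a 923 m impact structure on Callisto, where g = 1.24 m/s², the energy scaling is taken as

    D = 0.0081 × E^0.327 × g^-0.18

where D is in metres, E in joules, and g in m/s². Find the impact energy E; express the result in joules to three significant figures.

Rearranging: E = [D / (0.0081 · g^-0.18)]^(1/0.327).
g^-0.18 = 1.24^-0.18 = 0.9620
D / (0.0081 × 0.9620) = 923 / (7.792 × 10^-3) = 1.185 × 10^5
E = (1.185 × 10^5)^3.0581 = 3.280 × 10^15 J

E ≈ 3.28 × 10^15 J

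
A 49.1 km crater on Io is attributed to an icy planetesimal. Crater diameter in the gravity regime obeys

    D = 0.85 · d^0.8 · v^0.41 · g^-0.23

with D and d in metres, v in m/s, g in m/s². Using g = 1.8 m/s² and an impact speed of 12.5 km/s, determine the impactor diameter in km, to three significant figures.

d ≈ 8.43 km

Rearranging for d: d = [D / (0.85 · 12500^0.41 · 1.8^-0.23)]^(1/0.8).
D = 49100 m.
12500^0.41 = 47.83
1.8^-0.23 = 0.8735
Denominator = 0.85 × 47.83 × 0.8735 = 35.51
D / 35.51 = 49100 / 35.51 = 1383
d = 1383^(1/0.8) = 1383^1.25 = 8434 m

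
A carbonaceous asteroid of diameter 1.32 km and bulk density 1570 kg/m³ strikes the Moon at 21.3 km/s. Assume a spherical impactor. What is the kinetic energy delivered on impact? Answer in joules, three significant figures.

d = 1320 m; v = 21300 m/s.
Mass m = (π/6) ρ d³ = (π/6) × 1570 × (1320)³ = 1.891 × 10^12 kg
E = ½ m v² = 0.5 × 1.891 × 10^12 × (21300)² = 4.290 × 10^20 J

E ≈ 4.29 × 10^20 J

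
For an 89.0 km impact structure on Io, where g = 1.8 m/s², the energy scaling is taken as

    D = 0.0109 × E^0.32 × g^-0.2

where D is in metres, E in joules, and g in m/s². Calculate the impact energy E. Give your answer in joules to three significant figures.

Rearranging: E = [D / (0.0109 · g^-0.2)]^(1/0.32).
D = 89000 m.
g^-0.2 = 1.8^-0.2 = 0.8891
D / (0.0109 × 0.8891) = 89000 / (9.691 × 10^-3) = 9.184 × 10^6
E = (9.184 × 10^6)^3.125 = 5.747 × 10^21 J

E ≈ 5.75 × 10^21 J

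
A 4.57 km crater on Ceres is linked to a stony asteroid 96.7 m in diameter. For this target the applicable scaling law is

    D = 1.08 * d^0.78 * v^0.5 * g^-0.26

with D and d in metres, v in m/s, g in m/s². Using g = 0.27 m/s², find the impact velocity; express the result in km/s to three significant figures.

Rearranging for v: v = [D / (1.08 · 96.7^0.78 · 0.27^-0.26)]^(1/0.5).
D = 4570 m.
96.7^0.78 = 35.37
0.27^-0.26 = 1.406
Denominator = 1.08 × 35.37 × 1.406 = 53.71
D / 53.71 = 4570 / 53.71 = 85.09
v = 85.09^(1/0.5) = 85.09^2 = 7240 m/s

v ≈ 7.24 km/s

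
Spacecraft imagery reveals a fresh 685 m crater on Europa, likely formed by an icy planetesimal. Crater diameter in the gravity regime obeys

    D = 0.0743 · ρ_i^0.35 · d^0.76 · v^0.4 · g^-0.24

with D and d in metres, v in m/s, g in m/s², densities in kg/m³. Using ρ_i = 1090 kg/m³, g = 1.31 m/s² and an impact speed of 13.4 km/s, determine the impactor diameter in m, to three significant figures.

d ≈ 48.2 m

Rearranging for d: d = [D / (0.0743 · 1090^0.35 · 13400^0.4 · 1.31^-0.24)]^(1/0.76).
1090^0.35 = 11.56
13400^0.4 = 44.76
1.31^-0.24 = 0.9372
Denominator = 0.0743 × 11.56 × 44.76 × 0.9372 = 36.03
D / 36.03 = 685 / 36.03 = 19.01
d = 19.01^(1/0.76) = 19.01^1.3158 = 48.18 m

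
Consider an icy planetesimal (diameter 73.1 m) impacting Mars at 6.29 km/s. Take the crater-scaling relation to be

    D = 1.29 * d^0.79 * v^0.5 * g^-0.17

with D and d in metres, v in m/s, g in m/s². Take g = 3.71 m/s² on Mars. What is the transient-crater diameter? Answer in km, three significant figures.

D ≈ 2.43 km

In SI units: v = 6290 m/s.
d^0.79 = 73.1^0.79 = 29.68
v^0.5 = 6290^0.5 = 79.31
g^-0.17 = 3.71^-0.17 = 0.8002
D = 1.29 × 29.68 × 79.31 × 0.8002 = 2430 m
   = 2.430 km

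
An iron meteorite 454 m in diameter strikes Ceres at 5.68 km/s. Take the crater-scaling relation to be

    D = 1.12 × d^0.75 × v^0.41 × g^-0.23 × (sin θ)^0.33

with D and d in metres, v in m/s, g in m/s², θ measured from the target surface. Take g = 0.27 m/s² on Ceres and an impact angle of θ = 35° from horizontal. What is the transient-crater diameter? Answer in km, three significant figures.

D ≈ 4.29 km

In SI units: v = 5680 m/s.
d^0.75 = 454^0.75 = 98.35
v^0.41 = 5680^0.41 = 34.62
g^-0.23 = 0.27^-0.23 = 1.351
(sin 35°)^0.33 = 0.5736^0.33 = 0.8324
D = 1.12 × 98.35 × 34.62 × 1.351 × 0.8324 = 4289 m
   = 4.289 km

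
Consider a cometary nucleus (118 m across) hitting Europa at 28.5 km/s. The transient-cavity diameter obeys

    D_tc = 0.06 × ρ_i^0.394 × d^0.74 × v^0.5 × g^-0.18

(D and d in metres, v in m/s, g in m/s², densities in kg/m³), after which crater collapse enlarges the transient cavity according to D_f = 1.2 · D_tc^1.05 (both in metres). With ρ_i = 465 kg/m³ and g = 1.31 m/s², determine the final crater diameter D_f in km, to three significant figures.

v = 28500 m/s.
ρ_i^0.394 = 465^0.394 = 11.25
d^0.74 = 118^0.74 = 34.13
v^0.5 = 28500^0.5 = 168.8
g^-0.18 = 1.31^-0.18 = 0.9526
D_tc = 0.06 × 11.25 × 34.13 × 168.8 × 0.9526 = 3704 m
D_f = 1.2 × (3704)^1.05 = 6703 m
     = 6.703 km

D_f ≈ 6.70 km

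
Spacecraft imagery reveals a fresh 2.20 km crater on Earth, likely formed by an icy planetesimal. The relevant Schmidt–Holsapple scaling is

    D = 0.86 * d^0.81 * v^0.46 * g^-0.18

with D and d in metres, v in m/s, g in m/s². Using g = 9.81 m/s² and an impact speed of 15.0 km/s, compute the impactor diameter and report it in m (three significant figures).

Rearranging for d: d = [D / (0.86 · 15000^0.46 · 9.81^-0.18)]^(1/0.81).
D = 2200 m.
15000^0.46 = 83.37
9.81^-0.18 = 0.6630
Denominator = 0.86 × 83.37 × 0.6630 = 47.54
D / 47.54 = 2200 / 47.54 = 46.28
d = 46.28^(1/0.81) = 46.28^1.2346 = 113.8 m

d ≈ 114 m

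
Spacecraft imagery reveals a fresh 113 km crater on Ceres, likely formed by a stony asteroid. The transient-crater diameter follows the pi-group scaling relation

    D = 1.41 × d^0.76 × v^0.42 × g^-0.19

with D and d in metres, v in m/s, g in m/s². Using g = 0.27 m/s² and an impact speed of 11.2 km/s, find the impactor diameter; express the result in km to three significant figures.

d ≈ 11.8 km

Rearranging for d: d = [D / (1.41 · 11200^0.42 · 0.27^-0.19)]^(1/0.76).
D = 113000 m.
11200^0.42 = 50.20
0.27^-0.19 = 1.282
Denominator = 1.41 × 50.20 × 1.282 = 90.74
D / 90.74 = 113000 / 90.74 = 1245
d = 1245^(1/0.76) = 1245^1.3158 = 11820 m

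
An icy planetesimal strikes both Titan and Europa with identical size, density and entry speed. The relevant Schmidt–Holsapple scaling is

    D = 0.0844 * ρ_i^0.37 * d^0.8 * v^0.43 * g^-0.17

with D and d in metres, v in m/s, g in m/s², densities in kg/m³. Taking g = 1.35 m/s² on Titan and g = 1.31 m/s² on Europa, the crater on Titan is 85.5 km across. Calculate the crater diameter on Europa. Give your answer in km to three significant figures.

D ≈ 85.9 km

All impactor-dependent factors cancel in the ratio, leaving D_Europa/D_Titan = (g_Europa/g_Titan)^-0.17.
(1.31/1.35)^-0.17 = 0.9704^-0.17 = 1.005
D_Europa = 1.005 × 85.5 km = 85.9 km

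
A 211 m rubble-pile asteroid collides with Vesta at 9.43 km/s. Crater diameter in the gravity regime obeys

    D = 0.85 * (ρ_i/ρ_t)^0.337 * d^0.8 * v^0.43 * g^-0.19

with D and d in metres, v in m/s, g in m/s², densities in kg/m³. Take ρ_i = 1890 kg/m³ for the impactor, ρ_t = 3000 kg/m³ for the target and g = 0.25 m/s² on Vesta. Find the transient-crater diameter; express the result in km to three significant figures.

In SI units: v = 9430 m/s.
(ρ_i/ρ_t)^0.337 = (1890/3000)^0.337 = 0.8558
d^0.8 = 211^0.8 = 72.35
v^0.43 = 9430^0.43 = 51.17
g^-0.19 = 0.25^-0.19 = 1.301
D = 0.85 × 0.8558 × 72.35 × 51.17 × 1.301 = 3504 m
   = 3.504 km

D ≈ 3.50 km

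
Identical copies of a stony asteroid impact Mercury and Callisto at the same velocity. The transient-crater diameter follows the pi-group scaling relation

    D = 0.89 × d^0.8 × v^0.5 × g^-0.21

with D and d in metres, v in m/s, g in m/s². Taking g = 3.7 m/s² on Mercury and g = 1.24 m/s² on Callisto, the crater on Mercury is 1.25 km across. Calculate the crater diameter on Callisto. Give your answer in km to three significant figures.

All impactor-dependent factors cancel in the ratio, leaving D_Callisto/D_Mercury = (g_Callisto/g_Mercury)^-0.21.
(1.24/3.7)^-0.21 = 0.3351^-0.21 = 1.258
D_Callisto = 1.258 × 1.25 km = 1.57 km

D ≈ 1.57 km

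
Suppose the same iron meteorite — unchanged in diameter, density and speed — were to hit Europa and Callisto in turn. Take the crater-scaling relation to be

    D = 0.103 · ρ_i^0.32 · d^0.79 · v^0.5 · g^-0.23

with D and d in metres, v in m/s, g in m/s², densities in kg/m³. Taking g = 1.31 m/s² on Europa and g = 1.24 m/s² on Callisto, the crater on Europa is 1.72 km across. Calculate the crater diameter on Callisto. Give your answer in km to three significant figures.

All impactor-dependent factors cancel in the ratio, leaving D_Callisto/D_Europa = (g_Callisto/g_Europa)^-0.23.
(1.24/1.31)^-0.23 = 0.9466^-0.23 = 1.013
D_Callisto = 1.013 × 1.72 km = 1.74 km

D ≈ 1.74 km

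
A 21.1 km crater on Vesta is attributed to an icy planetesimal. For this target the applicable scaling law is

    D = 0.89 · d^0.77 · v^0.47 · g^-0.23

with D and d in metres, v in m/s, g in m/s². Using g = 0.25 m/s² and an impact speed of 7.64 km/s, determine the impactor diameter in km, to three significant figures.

d ≈ 1.35 km

Rearranging for d: d = [D / (0.89 · 7640^0.47 · 0.25^-0.23)]^(1/0.77).
D = 21100 m.
7640^0.47 = 66.84
0.25^-0.23 = 1.376
Denominator = 0.89 × 66.84 × 1.376 = 81.85
D / 81.85 = 21100 / 81.85 = 257.8
d = 257.8^(1/0.77) = 257.8^1.2987 = 1354 m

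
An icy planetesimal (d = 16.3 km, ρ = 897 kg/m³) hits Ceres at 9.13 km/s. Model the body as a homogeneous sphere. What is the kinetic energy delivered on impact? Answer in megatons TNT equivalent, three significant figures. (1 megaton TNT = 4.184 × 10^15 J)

E ≈ 2.03 × 10^7 Mt TNT

d = 16300 m; v = 9130 m/s.
Mass m = (π/6) ρ d³ = (π/6) × 897 × (16300)³ = 2.034 × 10^15 kg
E = ½ m v² = 0.5 × 2.034 × 10^15 × (9130)² = 8.477 × 10^22 J
   = 8.477 × 10^22 / 4.184×10^15 = 2.026 × 10^7 Mt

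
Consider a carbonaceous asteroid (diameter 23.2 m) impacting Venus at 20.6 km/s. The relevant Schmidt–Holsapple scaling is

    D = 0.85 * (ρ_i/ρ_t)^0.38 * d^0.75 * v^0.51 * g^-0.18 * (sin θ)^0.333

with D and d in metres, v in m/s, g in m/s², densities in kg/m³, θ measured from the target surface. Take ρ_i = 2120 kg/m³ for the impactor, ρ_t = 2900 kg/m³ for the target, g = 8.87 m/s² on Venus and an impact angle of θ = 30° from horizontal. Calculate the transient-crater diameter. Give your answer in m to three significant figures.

D ≈ 678 m

In SI units: v = 20600 m/s.
(ρ_i/ρ_t)^0.38 = (2120/2900)^0.38 = 0.8878
d^0.75 = 23.2^0.75 = 10.57
v^0.51 = 20600^0.51 = 158.5
g^-0.18 = 8.87^-0.18 = 0.6751
(sin 30°)^0.333 = 0.5000^0.333 = 0.7939
D = 0.85 × 0.8878 × 10.57 × 158.5 × 0.6751 × 0.7939 = 677.6 m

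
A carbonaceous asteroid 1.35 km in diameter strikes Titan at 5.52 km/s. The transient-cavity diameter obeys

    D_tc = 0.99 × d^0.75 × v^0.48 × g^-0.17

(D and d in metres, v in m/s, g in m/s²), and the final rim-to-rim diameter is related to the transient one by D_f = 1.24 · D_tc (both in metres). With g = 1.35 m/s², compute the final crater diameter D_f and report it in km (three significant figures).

In SI: d = 1350 m, v = 5520 m/s.
d^0.75 = 1350^0.75 = 222.7
v^0.48 = 5520^0.48 = 62.54
g^-0.17 = 1.35^-0.17 = 0.9503
D_tc = 0.99 × 222.7 × 62.54 × 0.9503 = 13100 m
D_f = 1.24 × 13100 = 16244 m
     = 16.24 km

D_f ≈ 16.2 km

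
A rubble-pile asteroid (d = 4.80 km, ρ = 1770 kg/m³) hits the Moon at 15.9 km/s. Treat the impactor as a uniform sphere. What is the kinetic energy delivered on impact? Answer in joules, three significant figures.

E ≈ 1.30 × 10^22 J

d = 4800 m; v = 15900 m/s.
Mass m = (π/6) ρ d³ = (π/6) × 1770 × (4800)³ = 1.025 × 10^14 kg
E = ½ m v² = 0.5 × 1.025 × 10^14 × (15900)² = 1.296 × 10^22 J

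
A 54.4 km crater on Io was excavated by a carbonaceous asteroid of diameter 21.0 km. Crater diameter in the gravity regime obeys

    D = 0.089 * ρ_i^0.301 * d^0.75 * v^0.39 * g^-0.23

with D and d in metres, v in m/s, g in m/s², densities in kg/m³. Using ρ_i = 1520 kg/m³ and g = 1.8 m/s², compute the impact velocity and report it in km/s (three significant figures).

Rearranging for v: v = [D / (0.089 · 1520^0.301 · 21000^0.75 · 1.8^-0.23)]^(1/0.39).
D = 54400 m.
1520^0.301 = 9.073
21000^0.75 = 1744
1.8^-0.23 = 0.8735
Denominator = 0.089 × 9.073 × 1744 × 0.8735 = 1230
D / 1230 = 54400 / 1230 = 44.23
v = 44.23^(1/0.39) = 44.23^2.5641 = 16588 m/s

v ≈ 16.6 km/s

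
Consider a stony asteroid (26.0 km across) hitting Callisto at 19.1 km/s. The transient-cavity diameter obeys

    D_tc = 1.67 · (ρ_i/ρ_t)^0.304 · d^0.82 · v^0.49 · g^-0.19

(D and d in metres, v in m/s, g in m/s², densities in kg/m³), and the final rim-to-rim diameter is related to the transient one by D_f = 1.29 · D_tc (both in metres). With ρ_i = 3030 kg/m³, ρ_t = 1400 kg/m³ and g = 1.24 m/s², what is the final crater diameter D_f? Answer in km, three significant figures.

D_f ≈ 1370 km

In SI: d = 26000 m, v = 19100 m/s.
(ρ_i/ρ_t)^0.304 = (3030/1400)^0.304 = 1.265
d^0.82 = 26000^0.82 = 4171
v^0.49 = 19100^0.49 = 125.2
g^-0.19 = 1.24^-0.19 = 0.9600
D_tc = 1.67 × 1.265 × 4171 × 125.2 × 0.9600 = 1.059 × 10^6 m
D_f = 1.29 × 1.059 × 10^6 = 1.366 × 10^6 m
     = 1366 km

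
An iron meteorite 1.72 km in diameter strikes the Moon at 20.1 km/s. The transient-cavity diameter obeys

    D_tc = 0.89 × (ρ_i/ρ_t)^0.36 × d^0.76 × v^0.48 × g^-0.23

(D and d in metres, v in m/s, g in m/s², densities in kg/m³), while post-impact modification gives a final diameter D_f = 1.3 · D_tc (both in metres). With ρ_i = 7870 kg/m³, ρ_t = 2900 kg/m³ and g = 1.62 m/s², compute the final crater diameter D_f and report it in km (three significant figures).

In SI: d = 1720 m, v = 20100 m/s.
(ρ_i/ρ_t)^0.36 = (7870/2900)^0.36 = 1.432
d^0.76 = 1720^0.76 = 287.7
v^0.48 = 20100^0.48 = 116.3
g^-0.23 = 1.62^-0.23 = 0.8950
D_tc = 0.89 × 1.432 × 287.7 × 116.3 × 0.8950 = 38170 m
D_f = 1.3 × 38170 = 49621 m
     = 49.62 km

D_f ≈ 49.6 km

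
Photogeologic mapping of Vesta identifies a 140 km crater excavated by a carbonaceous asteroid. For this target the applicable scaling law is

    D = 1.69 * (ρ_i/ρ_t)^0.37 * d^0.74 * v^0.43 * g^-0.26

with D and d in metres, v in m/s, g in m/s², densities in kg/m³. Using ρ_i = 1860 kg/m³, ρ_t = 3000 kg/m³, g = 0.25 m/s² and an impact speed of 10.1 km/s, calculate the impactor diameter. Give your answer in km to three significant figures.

d ≈ 16.3 km

Rearranging for d: d = [D / (1.69 · (1860/3000)^0.37 · 10100^0.43 · 0.25^-0.26)]^(1/0.74).
D = 140000 m.
(1860/3000)^0.37 = 0.8379
10100^0.43 = 52.71
0.25^-0.26 = 1.434
Denominator = 1.69 × 0.8379 × 52.71 × 1.434 = 107.0
D / 107.0 = 140000 / 107.0 = 1308
d = 1308^(1/0.74) = 1308^1.3514 = 16285 m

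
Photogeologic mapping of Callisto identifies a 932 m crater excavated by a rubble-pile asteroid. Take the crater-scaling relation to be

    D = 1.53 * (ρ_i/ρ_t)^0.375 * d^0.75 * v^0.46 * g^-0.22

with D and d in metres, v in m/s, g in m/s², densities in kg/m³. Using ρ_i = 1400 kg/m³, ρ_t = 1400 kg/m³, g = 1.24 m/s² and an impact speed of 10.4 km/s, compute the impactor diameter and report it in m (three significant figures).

d ≈ 18.9 m

Rearranging for d: d = [D / (1.53 · (1400/1400)^0.375 · 10400^0.46 · 1.24^-0.22)]^(1/0.75).
(1400/1400)^0.375 = 1.000
10400^0.46 = 70.44
1.24^-0.22 = 0.9538
Denominator = 1.53 × 1.000 × 70.44 × 0.9538 = 102.8
D / 102.8 = 932 / 102.8 = 9.066
d = 9.066^(1/0.75) = 9.066^1.3333 = 18.90 m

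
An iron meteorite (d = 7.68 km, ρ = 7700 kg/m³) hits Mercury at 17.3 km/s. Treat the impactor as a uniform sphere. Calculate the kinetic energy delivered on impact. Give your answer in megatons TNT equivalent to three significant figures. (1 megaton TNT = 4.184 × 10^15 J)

E ≈ 6.53 × 10^7 Mt TNT

d = 7680 m; v = 17300 m/s.
Mass m = (π/6) ρ d³ = (π/6) × 7700 × (7680)³ = 1.826 × 10^15 kg
E = ½ m v² = 0.5 × 1.826 × 10^15 × (17300)² = 2.733 × 10^23 J
   = 2.733 × 10^23 / 4.184×10^15 = 6.532 × 10^7 Mt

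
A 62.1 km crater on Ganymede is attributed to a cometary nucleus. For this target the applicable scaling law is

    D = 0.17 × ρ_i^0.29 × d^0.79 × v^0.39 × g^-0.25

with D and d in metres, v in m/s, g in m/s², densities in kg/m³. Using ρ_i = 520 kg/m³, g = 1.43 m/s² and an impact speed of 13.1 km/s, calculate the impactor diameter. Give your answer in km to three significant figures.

d ≈ 11.5 km

Rearranging for d: d = [D / (0.17 · 520^0.29 · 13100^0.39 · 1.43^-0.25)]^(1/0.79).
D = 62100 m.
520^0.29 = 6.133
13100^0.39 = 40.34
1.43^-0.25 = 0.9145
Denominator = 0.17 × 6.133 × 40.34 × 0.9145 = 38.46
D / 38.46 = 62100 / 38.46 = 1615
d = 1615^(1/0.79) = 1615^1.2658 = 11505 m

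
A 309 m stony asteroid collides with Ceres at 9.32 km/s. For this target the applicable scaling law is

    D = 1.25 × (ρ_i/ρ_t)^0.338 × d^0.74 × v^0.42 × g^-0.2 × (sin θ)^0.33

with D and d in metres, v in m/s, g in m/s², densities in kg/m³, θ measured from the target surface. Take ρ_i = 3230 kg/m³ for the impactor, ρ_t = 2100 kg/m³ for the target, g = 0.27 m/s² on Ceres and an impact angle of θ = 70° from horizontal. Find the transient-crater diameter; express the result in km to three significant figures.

D ≈ 5.95 km

In SI units: v = 9320 m/s.
(ρ_i/ρ_t)^0.338 = (3230/2100)^0.338 = 1.157
d^0.74 = 309^0.74 = 69.59
v^0.42 = 9320^0.42 = 46.47
g^-0.2 = 0.27^-0.2 = 1.299
(sin 70°)^0.33 = 0.9397^0.33 = 0.9797
D = 1.25 × 1.157 × 69.59 × 46.47 × 1.299 × 0.9797 = 5952 m
   = 5.952 km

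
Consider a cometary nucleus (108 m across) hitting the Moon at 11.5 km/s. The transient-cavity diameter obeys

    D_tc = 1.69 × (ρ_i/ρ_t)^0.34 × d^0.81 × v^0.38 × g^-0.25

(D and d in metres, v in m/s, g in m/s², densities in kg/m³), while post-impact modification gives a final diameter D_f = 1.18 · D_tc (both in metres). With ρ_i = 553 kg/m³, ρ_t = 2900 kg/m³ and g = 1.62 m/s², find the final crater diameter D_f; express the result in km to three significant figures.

v = 11500 m/s.
(ρ_i/ρ_t)^0.34 = (553/2900)^0.34 = 0.5693
d^0.81 = 108^0.81 = 44.37
v^0.38 = 11500^0.38 = 34.92
g^-0.25 = 1.62^-0.25 = 0.8864
D_tc = 1.69 × 0.5693 × 44.37 × 34.92 × 0.8864 = 1321 m
D_f = 1.18 × 1321 = 1559 m
     = 1.559 km

D_f ≈ 1.56 km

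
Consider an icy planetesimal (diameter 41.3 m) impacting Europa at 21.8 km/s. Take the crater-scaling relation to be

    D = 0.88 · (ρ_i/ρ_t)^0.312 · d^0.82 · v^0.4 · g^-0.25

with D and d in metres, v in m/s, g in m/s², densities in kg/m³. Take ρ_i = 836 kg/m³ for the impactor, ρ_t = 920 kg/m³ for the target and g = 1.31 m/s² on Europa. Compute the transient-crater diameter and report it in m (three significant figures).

D ≈ 918 m

In SI units: v = 21800 m/s.
(ρ_i/ρ_t)^0.312 = (836/920)^0.312 = 0.9706
d^0.82 = 41.3^0.82 = 21.14
v^0.4 = 21800^0.4 = 54.37
g^-0.25 = 1.31^-0.25 = 0.9347
D = 0.88 × 0.9706 × 21.14 × 54.37 × 0.9347 = 917.6 m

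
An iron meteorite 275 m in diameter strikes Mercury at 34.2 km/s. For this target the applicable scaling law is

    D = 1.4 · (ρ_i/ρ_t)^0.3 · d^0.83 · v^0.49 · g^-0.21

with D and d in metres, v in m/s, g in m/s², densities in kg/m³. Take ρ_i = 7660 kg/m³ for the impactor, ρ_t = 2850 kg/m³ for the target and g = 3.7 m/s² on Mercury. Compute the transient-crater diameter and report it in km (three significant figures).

D ≈ 25.2 km

In SI units: v = 34200 m/s.
(ρ_i/ρ_t)^0.3 = (7660/2850)^0.3 = 1.345
d^0.83 = 275^0.83 = 105.8
v^0.49 = 34200^0.49 = 166.6
g^-0.21 = 3.7^-0.21 = 0.7598
D = 1.4 × 1.345 × 105.8 × 166.6 × 0.7598 = 25218 m
   = 25.22 km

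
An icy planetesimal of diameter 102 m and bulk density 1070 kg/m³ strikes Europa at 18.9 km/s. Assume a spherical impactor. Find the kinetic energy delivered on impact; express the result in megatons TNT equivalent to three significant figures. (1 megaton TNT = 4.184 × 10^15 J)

E ≈ 25.4 Mt TNT

v = 18900 m/s.
Mass m = (π/6) ρ d³ = (π/6) × 1070 × (102)³ = 5.945 × 10^8 kg
E = ½ m v² = 0.5 × 5.945 × 10^8 × (18900)² = 1.062 × 10^17 J
   = 1.062 × 10^17 / 4.184×10^15 = 25.38 Mt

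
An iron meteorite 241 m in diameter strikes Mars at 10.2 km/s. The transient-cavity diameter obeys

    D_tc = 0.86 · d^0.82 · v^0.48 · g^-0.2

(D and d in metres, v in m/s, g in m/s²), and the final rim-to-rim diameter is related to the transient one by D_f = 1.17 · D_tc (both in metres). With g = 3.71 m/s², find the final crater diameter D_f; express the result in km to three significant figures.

D_f ≈ 5.84 km

v = 10200 m/s.
d^0.82 = 241^0.82 = 89.80
v^0.48 = 10200^0.48 = 83.97
g^-0.2 = 3.71^-0.2 = 0.7694
D_tc = 0.86 × 89.80 × 83.97 × 0.7694 = 4989 m
D_f = 1.17 × 4989 = 5837 m
     = 5.837 km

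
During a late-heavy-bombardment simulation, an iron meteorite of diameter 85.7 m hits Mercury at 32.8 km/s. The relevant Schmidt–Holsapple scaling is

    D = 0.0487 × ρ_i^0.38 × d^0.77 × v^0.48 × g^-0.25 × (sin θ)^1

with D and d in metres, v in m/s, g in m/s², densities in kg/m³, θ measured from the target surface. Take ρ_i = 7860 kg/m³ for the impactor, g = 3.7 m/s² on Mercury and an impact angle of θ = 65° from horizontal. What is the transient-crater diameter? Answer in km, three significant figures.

In SI units: v = 32800 m/s.
ρ_i^0.38 = 7860^0.38 = 30.22
d^0.77 = 85.7^0.77 = 30.79
v^0.48 = 32800^0.48 = 147.1
g^-0.25 = 3.7^-0.25 = 0.7210
(sin 65°)^1 = 0.9063^1 = 0.9063
D = 0.0487 × 30.22 × 30.79 × 147.1 × 0.7210 × 0.9063 = 4356 m
   = 4.356 km

D ≈ 4.36 km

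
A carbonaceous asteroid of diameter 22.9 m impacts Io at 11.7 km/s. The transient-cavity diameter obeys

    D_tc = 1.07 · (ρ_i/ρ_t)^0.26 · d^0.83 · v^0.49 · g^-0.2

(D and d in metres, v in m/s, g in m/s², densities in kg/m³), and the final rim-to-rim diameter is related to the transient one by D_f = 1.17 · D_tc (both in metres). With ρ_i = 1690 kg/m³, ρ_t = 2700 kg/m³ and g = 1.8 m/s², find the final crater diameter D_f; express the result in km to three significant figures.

v = 11700 m/s.
(ρ_i/ρ_t)^0.26 = (1690/2700)^0.26 = 0.8853
d^0.83 = 22.9^0.83 = 13.45
v^0.49 = 11700^0.49 = 98.49
g^-0.2 = 1.8^-0.2 = 0.8891
D_tc = 1.07 × 0.8853 × 13.45 × 98.49 × 0.8891 = 1116 m
D_f = 1.17 × 1116 = 1306 m
     = 1.306 km

D_f ≈ 1.31 km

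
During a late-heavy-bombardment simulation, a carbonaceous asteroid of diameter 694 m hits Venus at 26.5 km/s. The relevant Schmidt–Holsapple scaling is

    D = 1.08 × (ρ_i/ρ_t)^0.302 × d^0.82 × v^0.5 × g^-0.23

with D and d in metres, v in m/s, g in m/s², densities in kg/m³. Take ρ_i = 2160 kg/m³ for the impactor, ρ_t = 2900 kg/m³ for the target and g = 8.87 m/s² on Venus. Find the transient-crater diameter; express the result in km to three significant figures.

In SI units: v = 26500 m/s.
(ρ_i/ρ_t)^0.302 = (2160/2900)^0.302 = 0.9149
d^0.82 = 694^0.82 = 213.8
v^0.5 = 26500^0.5 = 162.8
g^-0.23 = 8.87^-0.23 = 0.6053
D = 1.08 × 0.9149 × 213.8 × 162.8 × 0.6053 = 20818 m
   = 20.82 km

D ≈ 20.8 km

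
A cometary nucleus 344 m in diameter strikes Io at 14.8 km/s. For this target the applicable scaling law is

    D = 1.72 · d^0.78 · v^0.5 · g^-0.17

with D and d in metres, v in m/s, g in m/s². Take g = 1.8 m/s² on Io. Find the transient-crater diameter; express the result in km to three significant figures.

D ≈ 18.0 km

In SI units: v = 14800 m/s.
d^0.78 = 344^0.78 = 95.17
v^0.5 = 14800^0.5 = 121.7
g^-0.17 = 1.8^-0.17 = 0.9049
D = 1.72 × 95.17 × 121.7 × 0.9049 = 18027 m
   = 18.03 km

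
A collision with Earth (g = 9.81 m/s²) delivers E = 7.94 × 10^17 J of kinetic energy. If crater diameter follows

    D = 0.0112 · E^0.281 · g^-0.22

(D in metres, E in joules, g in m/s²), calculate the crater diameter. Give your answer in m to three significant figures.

E^0.281 = (7.94 × 10^17)^0.281 = 1.071 × 10^5
g^-0.22 = 9.81^-0.22 = 0.6051
D = 0.0112 × 1.071 × 10^5 × 0.6051 = 725.8 m

D ≈ 726 m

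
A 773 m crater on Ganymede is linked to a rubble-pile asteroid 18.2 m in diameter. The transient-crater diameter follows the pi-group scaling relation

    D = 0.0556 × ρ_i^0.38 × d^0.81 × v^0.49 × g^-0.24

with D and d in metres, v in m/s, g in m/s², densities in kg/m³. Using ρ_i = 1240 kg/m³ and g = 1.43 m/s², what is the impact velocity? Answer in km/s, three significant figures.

v ≈ 11.2 km/s

Rearranging for v: v = [D / (0.0556 · 1240^0.38 · 18.2^0.81 · 1.43^-0.24)]^(1/0.49).
1240^0.38 = 14.98
18.2^0.81 = 10.49
1.43^-0.24 = 0.9177
Denominator = 0.0556 × 14.98 × 10.49 × 0.9177 = 8.018
D / 8.018 = 773 / 8.018 = 96.41
v = 96.41^(1/0.49) = 96.41^2.0408 = 11199 m/s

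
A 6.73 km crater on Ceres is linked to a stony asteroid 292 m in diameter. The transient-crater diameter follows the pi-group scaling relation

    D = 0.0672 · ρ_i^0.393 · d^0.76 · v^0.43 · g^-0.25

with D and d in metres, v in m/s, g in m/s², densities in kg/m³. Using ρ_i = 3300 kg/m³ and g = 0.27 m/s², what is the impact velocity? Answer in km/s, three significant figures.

Rearranging for v: v = [D / (0.0672 · 3300^0.393 · 292^0.76 · 0.27^-0.25)]^(1/0.43).
D = 6730 m.
3300^0.393 = 24.14
292^0.76 = 74.76
0.27^-0.25 = 1.387
Denominator = 0.0672 × 24.14 × 74.76 × 1.387 = 168.2
D / 168.2 = 6730 / 168.2 = 40.01
v = 40.01^(1/0.43) = 40.01^2.3256 = 5321 m/s

v ≈ 5.32 km/s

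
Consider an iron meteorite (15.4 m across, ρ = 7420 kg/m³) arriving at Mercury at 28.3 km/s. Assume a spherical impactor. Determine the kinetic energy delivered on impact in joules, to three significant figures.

v = 28300 m/s.
Mass m = (π/6) ρ d³ = (π/6) × 7420 × (15.4)³ = 1.419 × 10^7 kg
E = ½ m v² = 0.5 × 1.419 × 10^7 × (28300)² = 5.682 × 10^15 J

E ≈ 5.68 × 10^15 J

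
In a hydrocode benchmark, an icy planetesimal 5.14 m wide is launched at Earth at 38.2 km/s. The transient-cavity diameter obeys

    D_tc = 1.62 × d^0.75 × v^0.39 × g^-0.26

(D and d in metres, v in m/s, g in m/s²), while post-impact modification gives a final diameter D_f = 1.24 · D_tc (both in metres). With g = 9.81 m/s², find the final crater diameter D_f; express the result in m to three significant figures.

D_f ≈ 232 m

v = 38200 m/s.
d^0.75 = 5.14^0.75 = 3.414
v^0.39 = 38200^0.39 = 61.24
g^-0.26 = 9.81^-0.26 = 0.5523
D_tc = 1.62 × 3.414 × 61.24 × 0.5523 = 187.1 m
D_f = 1.24 × 187.1 = 232.0 m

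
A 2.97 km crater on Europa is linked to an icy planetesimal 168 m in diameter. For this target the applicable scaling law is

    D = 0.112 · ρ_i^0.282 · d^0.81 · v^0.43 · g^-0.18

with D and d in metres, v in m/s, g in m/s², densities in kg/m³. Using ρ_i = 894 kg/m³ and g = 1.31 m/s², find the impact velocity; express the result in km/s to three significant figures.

v ≈ 16.2 km/s

Rearranging for v: v = [D / (0.112 · 894^0.282 · 168^0.81 · 1.31^-0.18)]^(1/0.43).
D = 2970 m.
894^0.282 = 6.796
168^0.81 = 63.46
1.31^-0.18 = 0.9526
Denominator = 0.112 × 6.796 × 63.46 × 0.9526 = 46.01
D / 46.01 = 2970 / 46.01 = 64.55
v = 64.55^(1/0.43) = 64.55^2.3256 = 16184 m/s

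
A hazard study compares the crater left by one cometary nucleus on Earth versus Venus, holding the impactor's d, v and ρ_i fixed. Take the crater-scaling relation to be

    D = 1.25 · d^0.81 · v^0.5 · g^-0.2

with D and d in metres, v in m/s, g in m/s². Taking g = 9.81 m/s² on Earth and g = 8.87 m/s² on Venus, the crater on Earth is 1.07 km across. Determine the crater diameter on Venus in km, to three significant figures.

All impactor-dependent factors cancel in the ratio, leaving D_Venus/D_Earth = (g_Venus/g_Earth)^-0.2.
(8.87/9.81)^-0.2 = 0.9042^-0.2 = 1.020
D_Venus = 1.020 × 1.07 km = 1.09 km

D ≈ 1.09 km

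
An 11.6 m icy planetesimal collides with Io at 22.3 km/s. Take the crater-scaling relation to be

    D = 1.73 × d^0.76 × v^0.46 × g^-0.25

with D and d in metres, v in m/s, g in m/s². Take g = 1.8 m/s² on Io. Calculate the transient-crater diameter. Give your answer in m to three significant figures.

D ≈ 963 m

In SI units: v = 22300 m/s.
d^0.76 = 11.6^0.76 = 6.442
v^0.46 = 22300^0.46 = 100.1
g^-0.25 = 1.8^-0.25 = 0.8633
D = 1.73 × 6.442 × 100.1 × 0.8633 = 963.1 m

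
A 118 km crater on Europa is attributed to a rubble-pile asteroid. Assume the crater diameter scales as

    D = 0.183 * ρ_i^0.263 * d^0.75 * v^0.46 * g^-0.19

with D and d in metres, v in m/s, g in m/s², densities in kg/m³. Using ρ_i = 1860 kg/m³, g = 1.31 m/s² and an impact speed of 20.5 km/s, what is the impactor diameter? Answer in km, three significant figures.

d ≈ 9.65 km

Rearranging for d: d = [D / (0.183 · 1860^0.263 · 20500^0.46 · 1.31^-0.19)]^(1/0.75).
D = 118000 m.
1860^0.263 = 7.242
20500^0.46 = 96.25
1.31^-0.19 = 0.9500
Denominator = 0.183 × 7.242 × 96.25 × 0.9500 = 121.2
D / 121.2 = 118000 / 121.2 = 973.6
d = 973.6^(1/0.75) = 973.6^1.3333 = 9647 m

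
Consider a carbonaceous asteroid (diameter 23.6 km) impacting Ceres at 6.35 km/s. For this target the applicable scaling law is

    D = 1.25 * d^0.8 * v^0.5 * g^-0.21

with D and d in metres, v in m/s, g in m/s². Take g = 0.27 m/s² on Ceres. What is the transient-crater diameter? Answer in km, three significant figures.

D ≈ 413 km

In SI units: d = 23600 m, v = 6350 m/s.
d^0.8 = 23600^0.8 = 3150
v^0.5 = 6350^0.5 = 79.69
g^-0.21 = 0.27^-0.21 = 1.316
D = 1.25 × 3150 × 79.69 × 1.316 = 4.129 × 10^5 m
   = 412.9 km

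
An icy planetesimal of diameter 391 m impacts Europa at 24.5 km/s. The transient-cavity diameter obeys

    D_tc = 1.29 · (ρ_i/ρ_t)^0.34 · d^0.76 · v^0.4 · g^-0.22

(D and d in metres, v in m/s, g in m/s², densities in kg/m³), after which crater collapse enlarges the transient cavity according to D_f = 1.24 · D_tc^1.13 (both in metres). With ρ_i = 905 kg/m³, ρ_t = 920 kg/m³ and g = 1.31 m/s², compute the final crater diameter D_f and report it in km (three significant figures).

D_f ≈ 24.9 km

v = 24500 m/s.
(ρ_i/ρ_t)^0.34 = (905/920)^0.34 = 0.9944
d^0.76 = 391^0.76 = 93.34
v^0.4 = 24500^0.4 = 56.97
g^-0.22 = 1.31^-0.22 = 0.9423
D_tc = 1.29 × 0.9944 × 93.34 × 56.97 × 0.9423 = 6428 m
D_f = 1.24 × (6428)^1.13 = 24920 m
     = 24.92 km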